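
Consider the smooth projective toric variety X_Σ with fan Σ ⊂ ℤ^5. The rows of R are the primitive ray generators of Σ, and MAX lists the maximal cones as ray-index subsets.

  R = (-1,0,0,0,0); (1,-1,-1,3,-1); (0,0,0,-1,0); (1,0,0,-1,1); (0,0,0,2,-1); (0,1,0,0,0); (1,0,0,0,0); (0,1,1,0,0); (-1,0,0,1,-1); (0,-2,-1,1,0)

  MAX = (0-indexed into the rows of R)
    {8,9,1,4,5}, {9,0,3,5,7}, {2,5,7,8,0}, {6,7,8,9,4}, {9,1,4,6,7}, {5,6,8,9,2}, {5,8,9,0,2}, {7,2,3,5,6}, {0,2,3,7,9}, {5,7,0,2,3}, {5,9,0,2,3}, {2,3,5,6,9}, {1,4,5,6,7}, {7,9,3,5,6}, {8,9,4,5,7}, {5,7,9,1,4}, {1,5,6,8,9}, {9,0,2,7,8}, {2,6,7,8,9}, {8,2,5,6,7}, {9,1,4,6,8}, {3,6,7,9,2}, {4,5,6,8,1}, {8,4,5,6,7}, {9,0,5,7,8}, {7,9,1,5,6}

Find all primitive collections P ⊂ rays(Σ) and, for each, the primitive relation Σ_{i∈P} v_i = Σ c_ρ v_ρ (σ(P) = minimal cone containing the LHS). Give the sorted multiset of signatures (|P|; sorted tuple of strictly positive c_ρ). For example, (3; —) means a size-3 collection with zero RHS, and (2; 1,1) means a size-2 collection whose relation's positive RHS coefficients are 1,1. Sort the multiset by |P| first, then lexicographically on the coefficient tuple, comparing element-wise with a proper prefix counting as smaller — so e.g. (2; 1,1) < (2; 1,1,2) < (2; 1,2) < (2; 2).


The 12 primitive collections of Σ (r=10, n=5):

  • {0,6}:  v_{0} + v_{6} = 0 — sig = (2; —)
  • {3,8}:  v_{3} + v_{8} = 0 — sig = (2; —)
  • {2,4}:  v_{2} + v_{4} = v_{6} + v_{8} — sig = (2; 1,1)
  • {0,1}:  v_{0} + v_{1} = v_{4} + v_{5} + v_{9} — sig = (2; 1,1,1)
  • {0,4}:  v_{0} + v_{4} = v_{5} + v_{7} + v_{8} + v_{9} — sig = (2; 1,1,1,1)
  • {3,4}:  v_{3} + v_{4} = v_{5} + v_{6} + v_{7} + v_{9} — sig = (2; 1,1,1,1)
  • {1,2}:  v_{1} + v_{2} = v_{5} + 2·v_{6} + v_{8} + v_{9} — sig = (2; 1,1,1,2)
  • {1,3}:  v_{1} + v_{3} = 2·v_{5} + 2·v_{6} + v_{7} + 2·v_{9} — sig = (2; 1,2,2,2)
  • {1,7,8}:  v_{1} + v_{7} + v_{8} = 2·v_{4} — sig = (3; 2)
  • {2,5,7,9}:  v_{2} + v_{5} + v_{7} + v_{9} = 0 — sig = (4; —)
  • {4,5,6,9}:  v_{4} + v_{5} + v_{6} + v_{9} = v_{1} — sig = (4; 1)
  • {5,6,7,8,9}:  v_{5} + v_{6} + v_{7} + v_{8} + v_{9} = v_{4} — sig = (5; 1)

so the primitive-relation signature multiset is
    (2; —)
    (2; —)
    (2; 1,1)
    (2; 1,1,1)
    (2; 1,1,1,1)
    (2; 1,1,1,1)
    (2; 1,1,1,2)
    (2; 1,2,2,2)
    (3; 2)
    (4; —)
    (4; 1)
    (5; 1)


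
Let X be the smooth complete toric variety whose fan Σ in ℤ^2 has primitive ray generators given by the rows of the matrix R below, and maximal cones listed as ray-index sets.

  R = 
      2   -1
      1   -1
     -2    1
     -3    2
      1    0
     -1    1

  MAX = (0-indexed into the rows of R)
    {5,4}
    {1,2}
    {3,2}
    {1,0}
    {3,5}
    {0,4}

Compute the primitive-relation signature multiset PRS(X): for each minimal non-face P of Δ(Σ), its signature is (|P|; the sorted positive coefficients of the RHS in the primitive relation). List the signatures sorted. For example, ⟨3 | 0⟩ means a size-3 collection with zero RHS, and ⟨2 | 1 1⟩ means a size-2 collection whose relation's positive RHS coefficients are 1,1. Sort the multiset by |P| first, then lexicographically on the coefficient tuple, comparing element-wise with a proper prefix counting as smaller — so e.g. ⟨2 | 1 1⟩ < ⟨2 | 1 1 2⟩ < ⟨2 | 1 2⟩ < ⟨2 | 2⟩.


Δ(Σ) — 6 vertices, 9 min non-faces:

  P = {0,2}:  v_{0} + v_{2} = 0  ⇒ sig = ⟨2 | 0⟩
  P = {1,5}:  v_{1} + v_{5} = 0  ⇒ sig = ⟨2 | 0⟩
  P = {0,3}:  v_{0} + v_{3} = v_{5}  ⇒ sig = ⟨2 | 1⟩
  P = {0,5}:  v_{0} + v_{5} = v_{4}  ⇒ sig = ⟨2 | 1⟩
  P = {1,3}:  v_{1} + v_{3} = v_{2}  ⇒ sig = ⟨2 | 1⟩
  P = {1,4}:  v_{1} + v_{4} = v_{0}  ⇒ sig = ⟨2 | 1⟩
  P = {2,4}:  v_{2} + v_{4} = v_{5}  ⇒ sig = ⟨2 | 1⟩
  P = {2,5}:  v_{2} + v_{5} = v_{3}  ⇒ sig = ⟨2 | 1⟩
  P = {3,4}:  v_{3} + v_{4} = 2·v_{5}  ⇒ sig = ⟨2 | 2⟩

Sorted signature multiset PRS(X):
    |P|=2: 9 collections, coeffs (), (), (1), (1), (1), (1), (1), (1), (2)


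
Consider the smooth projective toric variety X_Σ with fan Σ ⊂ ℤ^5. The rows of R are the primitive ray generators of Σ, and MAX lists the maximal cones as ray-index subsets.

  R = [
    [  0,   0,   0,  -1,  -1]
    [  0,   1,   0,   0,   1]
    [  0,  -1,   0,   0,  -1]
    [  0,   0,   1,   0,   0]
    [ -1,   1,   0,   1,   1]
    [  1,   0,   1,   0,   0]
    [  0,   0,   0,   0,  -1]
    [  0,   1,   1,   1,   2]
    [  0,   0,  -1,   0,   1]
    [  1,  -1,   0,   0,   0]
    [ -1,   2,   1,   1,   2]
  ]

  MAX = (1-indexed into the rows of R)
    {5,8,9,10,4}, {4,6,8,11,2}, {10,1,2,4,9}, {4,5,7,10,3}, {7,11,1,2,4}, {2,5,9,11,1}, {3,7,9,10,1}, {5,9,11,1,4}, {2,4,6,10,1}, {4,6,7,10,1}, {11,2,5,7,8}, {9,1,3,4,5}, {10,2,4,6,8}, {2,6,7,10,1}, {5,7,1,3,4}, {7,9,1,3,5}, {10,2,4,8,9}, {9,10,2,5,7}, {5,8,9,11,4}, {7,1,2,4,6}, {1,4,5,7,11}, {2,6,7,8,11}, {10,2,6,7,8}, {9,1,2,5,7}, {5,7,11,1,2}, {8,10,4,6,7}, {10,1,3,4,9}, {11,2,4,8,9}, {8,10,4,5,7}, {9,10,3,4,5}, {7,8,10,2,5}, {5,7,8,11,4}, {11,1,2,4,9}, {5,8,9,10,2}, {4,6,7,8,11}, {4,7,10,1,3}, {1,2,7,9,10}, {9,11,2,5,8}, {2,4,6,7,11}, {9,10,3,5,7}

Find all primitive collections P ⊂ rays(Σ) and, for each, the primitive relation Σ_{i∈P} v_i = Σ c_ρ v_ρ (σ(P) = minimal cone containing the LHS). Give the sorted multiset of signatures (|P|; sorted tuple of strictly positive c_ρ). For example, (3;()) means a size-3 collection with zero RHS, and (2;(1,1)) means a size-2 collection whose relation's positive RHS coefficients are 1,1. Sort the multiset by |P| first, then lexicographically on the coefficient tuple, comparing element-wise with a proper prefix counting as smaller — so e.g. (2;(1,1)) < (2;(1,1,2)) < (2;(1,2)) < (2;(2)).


Minimal non-faces — 16 found among 11 rays, 40 max cones:

  P={2,3}:  v_{2} + v_{3} = 0 ; sig = (2;())
  P={10,11}:  v_{10} + v_{11} = v_{8} ; sig = (2;(1))
  P={1,8}:  v_{1} + v_{8} = v_{2} + v_{4} ; sig = (2;(1,1))
  P={3,11}:  v_{3} + v_{11} = v_{4} + v_{5} ; sig = (2;(1,1))
  P={5,6}:  v_{5} + v_{6} = v_{7} + v_{8} ; sig = (2;(1,1))
  P={6,9}:  v_{6} + v_{9} = v_{2} + v_{10} ; sig = (2;(1,1))
  P={3,6}:  v_{3} + v_{6} = v_{4} + v_{7} + v_{10} ; sig = (2;(1,1,1))
  P={3,8}:  v_{3} + v_{8} = v_{4} + v_{5} + v_{10} ; sig = (2;(1,1,1))
  P={1,5,10}:  v_{1} + v_{5} + v_{10} = 0 ; sig = (3;())
  P={4,7,9}:  v_{4} + v_{7} + v_{9} = 0 ; sig = (3;())
  P={2,4,5}:  v_{2} + v_{4} + v_{5} = v_{11} ; sig = (3;(1))
  P={7,9,11}:  v_{7} + v_{9} + v_{11} = v_{2} + v_{5} ; sig = (3;(1,1))
  P={7,8,9}:  v_{7} + v_{8} + v_{9} = v_{2} + v_{5} + v_{10} ; sig = (3;(1,1,1))
  P={1,6,11}:  v_{1} + v_{6} + v_{11} = 2·v_{2} + 2·v_{4} + v_{7} ; sig = (3;(1,2,2))
  P={2,4,7,10}:  v_{2} + v_{4} + v_{7} + v_{10} = v_{6} ; sig = (4;(1))
  P={2,4,7,8}:  v_{2} + v_{4} + v_{7} + v_{8} = v_{6} + v_{11} ; sig = (4;(1,1))

Hence PRS(X_Σ) =
{ (2;()),  (2;(1)),  (2;(1,1)) ×4,  (2;(1,1,1)) ×2,  (3;()) ×2,  (3;(1)),  (3;(1,1)),  (3;(1,1,1)),  (3;(1,2,2)),  (4;(1)),  (4;(1,1)) }


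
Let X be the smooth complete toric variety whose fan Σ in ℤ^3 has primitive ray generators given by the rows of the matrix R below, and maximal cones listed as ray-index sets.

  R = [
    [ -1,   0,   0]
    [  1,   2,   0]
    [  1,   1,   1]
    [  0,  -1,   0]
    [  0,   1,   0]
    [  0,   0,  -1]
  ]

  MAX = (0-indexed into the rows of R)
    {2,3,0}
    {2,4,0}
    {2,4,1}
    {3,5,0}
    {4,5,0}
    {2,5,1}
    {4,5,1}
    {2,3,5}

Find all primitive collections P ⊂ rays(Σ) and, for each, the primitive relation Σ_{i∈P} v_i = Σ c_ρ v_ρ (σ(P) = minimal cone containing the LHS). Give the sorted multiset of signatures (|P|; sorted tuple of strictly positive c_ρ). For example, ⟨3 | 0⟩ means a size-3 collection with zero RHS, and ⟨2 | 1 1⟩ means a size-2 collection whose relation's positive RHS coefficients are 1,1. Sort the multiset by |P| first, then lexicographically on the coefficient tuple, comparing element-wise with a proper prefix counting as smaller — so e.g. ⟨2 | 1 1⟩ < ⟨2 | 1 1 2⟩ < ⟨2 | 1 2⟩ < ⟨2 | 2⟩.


5 collections generate NE(X_Σ); each relation:

  P = {3,4}:  v_{3} + v_{4} = 0  →  sig = ⟨2 | 0⟩
  P = {1,3}:  v_{1} + v_{3} = v_{2} + v_{5}  →  sig = ⟨2 | 1 1⟩
  P = {0,1}:  v_{0} + v_{1} = 2·v_{4}  →  sig = ⟨2 | 2⟩
  P = {0,2,5}:  v_{0} + v_{2} + v_{5} = v_{4}  →  sig = ⟨3 | 1⟩
  P = {2,4,5}:  v_{2} + v_{4} + v_{5} = v_{1}  →  sig = ⟨3 | 1⟩

Sorted signature multiset PRS(X):
    |P|=2: 3 collections, coeffs (), (1,1), (2)
    |P|=3: 2 collections, coeffs (1), (1)


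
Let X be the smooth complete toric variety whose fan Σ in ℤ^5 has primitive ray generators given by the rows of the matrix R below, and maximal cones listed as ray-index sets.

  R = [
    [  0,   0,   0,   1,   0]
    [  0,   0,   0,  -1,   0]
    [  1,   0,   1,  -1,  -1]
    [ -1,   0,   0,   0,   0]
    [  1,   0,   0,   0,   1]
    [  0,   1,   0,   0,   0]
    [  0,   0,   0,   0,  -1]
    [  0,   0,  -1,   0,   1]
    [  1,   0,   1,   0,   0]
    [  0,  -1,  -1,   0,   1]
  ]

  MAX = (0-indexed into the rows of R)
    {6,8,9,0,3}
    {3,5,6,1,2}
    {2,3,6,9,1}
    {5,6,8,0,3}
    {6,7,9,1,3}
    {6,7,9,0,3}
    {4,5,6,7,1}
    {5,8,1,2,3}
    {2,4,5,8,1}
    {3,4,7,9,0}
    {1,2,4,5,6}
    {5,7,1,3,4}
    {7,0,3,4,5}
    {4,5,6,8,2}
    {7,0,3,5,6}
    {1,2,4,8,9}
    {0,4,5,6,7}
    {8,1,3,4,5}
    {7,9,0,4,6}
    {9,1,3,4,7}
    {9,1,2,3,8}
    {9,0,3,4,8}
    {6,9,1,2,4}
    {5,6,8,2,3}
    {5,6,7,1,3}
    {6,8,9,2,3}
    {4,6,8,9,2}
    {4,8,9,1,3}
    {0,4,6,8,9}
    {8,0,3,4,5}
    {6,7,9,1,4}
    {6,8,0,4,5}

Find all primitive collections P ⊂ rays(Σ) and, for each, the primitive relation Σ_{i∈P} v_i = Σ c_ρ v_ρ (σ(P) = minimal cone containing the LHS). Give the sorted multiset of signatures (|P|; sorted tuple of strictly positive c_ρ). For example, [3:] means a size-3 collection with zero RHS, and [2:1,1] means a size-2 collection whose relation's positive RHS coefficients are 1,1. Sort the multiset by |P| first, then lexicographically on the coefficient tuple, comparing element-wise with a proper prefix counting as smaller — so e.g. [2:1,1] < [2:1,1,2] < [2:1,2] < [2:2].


Σ has 8 primitive collections:

  P = {0,1}:  v_{0} + v_{1} = 0  →  sig = [2:]
  P = {5,9}:  v_{5} + v_{9} = v_{7}  →  sig = [2:1]
  P = {7,8}:  v_{7} + v_{8} = v_{4}  →  sig = [2:1]
  P = {0,2}:  v_{0} + v_{2} = v_{6} + v_{8}  →  sig = [2:1,1]
  P = {2,7}:  v_{2} + v_{7} = v_{1} + v_{4} + v_{6}  →  sig = [2:1,1,1]
  P = {3,4,6}:  v_{3} + v_{4} + v_{6} = 0  →  sig = [3:]
  P = {1,6,8}:  v_{1} + v_{6} + v_{8} = v_{2}  →  sig = [3:1]
  P = {2,3,4}:  v_{2} + v_{3} + v_{4} = v_{1} + v_{8}  →  sig = [3:1,1]

Sorted signature multiset PRS(X):
    [2:]
    [2:1]
    [2:1]
    [2:1,1]
    [2:1,1,1]
    [3:]
    [3:1]
    [3:1,1]


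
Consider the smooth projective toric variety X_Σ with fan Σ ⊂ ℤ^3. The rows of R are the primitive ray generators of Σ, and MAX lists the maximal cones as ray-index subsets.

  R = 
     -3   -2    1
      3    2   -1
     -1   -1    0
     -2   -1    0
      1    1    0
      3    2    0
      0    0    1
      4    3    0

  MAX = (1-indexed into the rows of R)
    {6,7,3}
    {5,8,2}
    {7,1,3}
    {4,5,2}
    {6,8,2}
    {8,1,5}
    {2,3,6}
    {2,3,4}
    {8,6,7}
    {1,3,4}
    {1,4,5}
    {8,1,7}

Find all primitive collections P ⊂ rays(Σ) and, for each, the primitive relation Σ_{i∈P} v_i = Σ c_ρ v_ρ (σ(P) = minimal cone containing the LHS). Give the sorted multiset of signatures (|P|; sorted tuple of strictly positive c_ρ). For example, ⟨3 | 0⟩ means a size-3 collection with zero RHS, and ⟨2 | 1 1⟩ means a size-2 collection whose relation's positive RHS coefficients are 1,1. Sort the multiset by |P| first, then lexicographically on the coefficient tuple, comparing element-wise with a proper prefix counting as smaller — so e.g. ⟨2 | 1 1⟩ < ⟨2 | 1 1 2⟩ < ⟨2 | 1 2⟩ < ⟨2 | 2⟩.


10 minimal non-faces of Δ(Σ) (on 8 rays):

  P={1,2}:  v_{1} + v_{2} = 0  ⇒ sig = ⟨2 | 0⟩
  P={3,5}:  v_{3} + v_{5} = 0  ⇒ sig = ⟨2 | 0⟩
  P={1,6}:  v_{1} + v_{6} = v_{7}  ⇒ sig = ⟨2 | 1⟩
  P={2,7}:  v_{2} + v_{7} = v_{6}  ⇒ sig = ⟨2 | 1⟩
  P={3,8}:  v_{3} + v_{8} = v_{6}  ⇒ sig = ⟨2 | 1⟩
  P={4,6}:  v_{4} + v_{6} = v_{5}  ⇒ sig = ⟨2 | 1⟩
  P={5,6}:  v_{5} + v_{6} = v_{8}  ⇒ sig = ⟨2 | 1⟩
  P={4,7}:  v_{4} + v_{7} = v_{1} + v_{5}  ⇒ sig = ⟨2 | 1 1⟩
  P={5,7}:  v_{5} + v_{7} = v_{1} + v_{8}  ⇒ sig = ⟨2 | 1 1⟩
  P={4,8}:  v_{4} + v_{8} = 2·v_{5}  ⇒ sig = ⟨2 | 2⟩

Sorted signature multiset PRS(X):
    |P|=2: 10 collections, coeffs (), (), (1), (1), (1), (1), (1), (1,1), (1,1), (2)


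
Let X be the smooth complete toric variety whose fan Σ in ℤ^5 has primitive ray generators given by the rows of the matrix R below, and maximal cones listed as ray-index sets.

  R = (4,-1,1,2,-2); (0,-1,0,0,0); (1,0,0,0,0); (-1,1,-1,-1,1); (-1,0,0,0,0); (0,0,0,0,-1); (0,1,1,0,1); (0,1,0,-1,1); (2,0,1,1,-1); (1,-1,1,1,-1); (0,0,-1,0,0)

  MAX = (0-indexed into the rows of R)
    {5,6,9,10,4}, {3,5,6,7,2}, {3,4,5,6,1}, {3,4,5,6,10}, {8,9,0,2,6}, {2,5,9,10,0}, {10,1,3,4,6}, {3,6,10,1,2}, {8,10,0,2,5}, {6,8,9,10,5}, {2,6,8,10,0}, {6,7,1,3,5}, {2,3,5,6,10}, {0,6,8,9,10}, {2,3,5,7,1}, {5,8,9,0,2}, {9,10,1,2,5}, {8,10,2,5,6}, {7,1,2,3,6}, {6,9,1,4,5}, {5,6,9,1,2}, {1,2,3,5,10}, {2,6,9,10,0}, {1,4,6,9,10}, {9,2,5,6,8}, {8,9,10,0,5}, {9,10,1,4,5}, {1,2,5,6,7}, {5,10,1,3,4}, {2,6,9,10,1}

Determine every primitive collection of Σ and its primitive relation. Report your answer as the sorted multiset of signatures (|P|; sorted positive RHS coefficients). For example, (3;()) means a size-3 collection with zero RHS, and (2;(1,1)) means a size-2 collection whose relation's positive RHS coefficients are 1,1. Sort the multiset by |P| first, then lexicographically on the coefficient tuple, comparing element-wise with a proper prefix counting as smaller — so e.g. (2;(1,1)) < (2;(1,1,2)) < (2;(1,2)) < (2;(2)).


Primitive collections (18):

  P = {2,4}:  v_{2} + v_{4} = 0  ⟹  sig = (2;())
  P = {3,9}:  v_{3} + v_{9} = 0  ⟹  sig = (2;())
  P = {1,8}:  v_{1} + v_{8} = v_{2} + v_{9}  ⟹  sig = (2;(1,1))
  P = {7,10}:  v_{7} + v_{10} = v_{2} + v_{3}  ⟹  sig = (2;(1,1))
  P = {0,3}:  v_{0} + v_{3} = v_{2} + v_{8} + v_{10}  ⟹  sig = (2;(1,1,1))
  P = {0,4}:  v_{0} + v_{4} = v_{8} + v_{9} + v_{10}  ⟹  sig = (2;(1,1,1))
  P = {3,8}:  v_{3} + v_{8} = v_{2} + v_{5} + v_{6} + v_{10}  ⟹  sig = (2;(1,1,1,1))
  P = {4,7}:  v_{4} + v_{7} = v_{1} + v_{3} + v_{5} + v_{6}  ⟹  sig = (2;(1,1,1,1))
  P = {4,8}:  v_{4} + v_{8} = v_{5} + v_{6} + v_{9} + v_{10}  ⟹  sig = (2;(1,1,1,1))
  P = {7,9}:  v_{7} + v_{9} = v_{1} + v_{2} + v_{5} + v_{6}  ⟹  sig = (2;(1,1,1,1))
  P = {7,8}:  v_{7} + v_{8} = 2·v_{2} + v_{5} + v_{6}  ⟹  sig = (2;(1,1,2))
  P = {0,7}:  v_{0} + v_{7} = 2·v_{2} + v_{8}  ⟹  sig = (2;(1,2))
  P = {0,1}:  v_{0} + v_{1} = 2·v_{2} + 2·v_{9} + v_{10}  ⟹  sig = (2;(1,2,2))
  P = {0,5,6}:  v_{0} + v_{5} + v_{6} = 2·v_{8}  ⟹  sig = (3;(2))
  P = {1,5,6,10}:  v_{1} + v_{5} + v_{6} + v_{10} = 0  ⟹  sig = (4;())
  P = {2,8,9,10}:  v_{2} + v_{8} + v_{9} + v_{10} = v_{0}  ⟹  sig = (4;(1))
  P = {1,2,3,5,6}:  v_{1} + v_{2} + v_{3} + v_{5} + v_{6} = v_{7}  ⟹  sig = (5;(1))
  P = {2,5,6,9,10}:  v_{2} + v_{5} + v_{6} + v_{9} + v_{10} = v_{8}  ⟹  sig = (5;(1))

Sorted signature multiset PRS(X):
[(2;()), (2;()), (2;(1,1)), (2;(1,1)), (2;(1,1,1)), (2;(1,1,1)), (2;(1,1,1,1)), (2;(1,1,1,1)), (2;(1,1,1,1)), (2;(1,1,1,1)), (2;(1,1,2)), (2;(1,2)), (2;(1,2,2)), (3;(2)), (4;()), (4;(1)), (5;(1)), (5;(1))]


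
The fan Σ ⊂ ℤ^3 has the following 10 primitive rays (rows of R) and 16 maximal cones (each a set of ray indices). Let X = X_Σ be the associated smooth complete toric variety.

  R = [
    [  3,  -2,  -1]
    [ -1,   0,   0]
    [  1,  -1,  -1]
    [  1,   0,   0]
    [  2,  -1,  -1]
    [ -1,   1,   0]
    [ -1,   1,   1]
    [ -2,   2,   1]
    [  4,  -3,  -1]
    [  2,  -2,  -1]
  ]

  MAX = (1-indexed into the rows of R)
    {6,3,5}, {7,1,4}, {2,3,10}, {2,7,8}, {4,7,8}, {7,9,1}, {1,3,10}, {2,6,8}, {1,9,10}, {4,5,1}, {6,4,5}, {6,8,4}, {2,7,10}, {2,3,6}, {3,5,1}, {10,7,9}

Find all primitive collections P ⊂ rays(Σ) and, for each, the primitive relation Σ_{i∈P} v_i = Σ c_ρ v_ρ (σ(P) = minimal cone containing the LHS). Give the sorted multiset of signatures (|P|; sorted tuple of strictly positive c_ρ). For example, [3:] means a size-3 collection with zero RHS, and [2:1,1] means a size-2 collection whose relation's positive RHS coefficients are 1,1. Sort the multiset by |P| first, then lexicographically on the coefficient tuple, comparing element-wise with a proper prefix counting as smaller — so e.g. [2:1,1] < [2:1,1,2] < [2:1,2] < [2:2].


Primitive collections (22):

  P = {2,4}:  v_{2} + v_{4} = 0  →  sig = [2:]
  P = {3,7}:  v_{3} + v_{7} = 0  →  sig = [2:]
  P = {8,10}:  v_{8} + v_{10} = 0  →  sig = [2:]
  P = {1,2}:  v_{1} + v_{2} = v_{10}  →  sig = [2:1]
  P = {1,6}:  v_{1} + v_{6} = v_{5}  →  sig = [2:1]
  P = {1,8}:  v_{1} + v_{8} = v_{4}  →  sig = [2:1]
  P = {2,5}:  v_{2} + v_{5} = v_{3}  →  sig = [2:1]
  P = {3,4}:  v_{3} + v_{4} = v_{5}  →  sig = [2:1]
  P = {3,8}:  v_{3} + v_{8} = v_{6}  →  sig = [2:1]
  P = {4,10}:  v_{4} + v_{10} = v_{1}  →  sig = [2:1]
  P = {5,7}:  v_{5} + v_{7} = v_{4}  →  sig = [2:1]
  P = {6,7}:  v_{6} + v_{7} = v_{8}  →  sig = [2:1]
  P = {6,9}:  v_{6} + v_{9} = v_{1}  →  sig = [2:1]
  P = {6,10}:  v_{6} + v_{10} = v_{3}  →  sig = [2:1]
  P = {3,9}:  v_{3} + v_{9} = v_{1} + v_{10}  →  sig = [2:1,1]
  P = {5,8}:  v_{5} + v_{8} = v_{4} + v_{6}  →  sig = [2:1,1]
  P = {5,10}:  v_{5} + v_{10} = v_{1} + v_{3}  →  sig = [2:1,1]
  P = {8,9}:  v_{8} + v_{9} = v_{1} + v_{7}  →  sig = [2:1,1]
  P = {2,9}:  v_{2} + v_{9} = v_{7} + 2·v_{10}  →  sig = [2:1,2]
  P = {4,9}:  v_{4} + v_{9} = 2·v_{1} + v_{7}  →  sig = [2:1,2]
  P = {5,9}:  v_{5} + v_{9} = 2·v_{1}  →  sig = [2:2]
  P = {1,7,10}:  v_{1} + v_{7} + v_{10} = v_{9}  →  sig = [3:1]

Sorted signature multiset PRS(X):
[[2:], [2:], [2:], [2:1], [2:1], [2:1], [2:1], [2:1], [2:1], [2:1], [2:1], [2:1], [2:1], [2:1], [2:1,1], [2:1,1], [2:1,1], [2:1,1], [2:1,2], [2:1,2], [2:2], [3:1]]


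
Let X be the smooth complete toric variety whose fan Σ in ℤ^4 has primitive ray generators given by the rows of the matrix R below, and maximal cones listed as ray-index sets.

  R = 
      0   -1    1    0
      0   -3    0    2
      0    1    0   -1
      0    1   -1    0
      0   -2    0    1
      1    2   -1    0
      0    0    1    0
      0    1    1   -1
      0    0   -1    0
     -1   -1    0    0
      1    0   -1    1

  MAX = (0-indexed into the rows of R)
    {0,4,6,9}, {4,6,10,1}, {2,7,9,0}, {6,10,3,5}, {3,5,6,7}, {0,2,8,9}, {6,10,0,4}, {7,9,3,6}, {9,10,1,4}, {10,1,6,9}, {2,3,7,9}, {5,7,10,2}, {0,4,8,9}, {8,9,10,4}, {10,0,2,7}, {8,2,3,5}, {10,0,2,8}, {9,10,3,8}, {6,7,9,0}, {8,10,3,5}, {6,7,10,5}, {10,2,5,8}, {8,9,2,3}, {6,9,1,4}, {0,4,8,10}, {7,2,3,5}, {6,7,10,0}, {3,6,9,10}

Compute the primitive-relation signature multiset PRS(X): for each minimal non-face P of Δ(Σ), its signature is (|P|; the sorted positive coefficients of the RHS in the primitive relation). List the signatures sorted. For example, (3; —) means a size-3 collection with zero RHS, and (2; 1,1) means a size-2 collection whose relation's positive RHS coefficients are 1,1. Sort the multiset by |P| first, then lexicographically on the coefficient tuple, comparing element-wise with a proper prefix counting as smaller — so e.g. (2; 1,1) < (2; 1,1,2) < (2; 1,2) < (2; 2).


Primitive collections (22):

  {0,3}:  v_{0} + v_{3} = 0  ⇒ sig = (2; —)
  {6,8}:  v_{6} + v_{8} = 0  ⇒ sig = (2; —)
  {1,2}:  v_{1} + v_{2} = v_{4}  ⇒ sig = (2; 1)
  {2,6}:  v_{2} + v_{6} = v_{7}  ⇒ sig = (2; 1)
  {4,5}:  v_{4} + v_{5} = v_{10}  ⇒ sig = (2; 1)
  {4,7}:  v_{4} + v_{7} = v_{0}  ⇒ sig = (2; 1)
  {5,9}:  v_{5} + v_{9} = v_{3}  ⇒ sig = (2; 1)
  {7,8}:  v_{7} + v_{8} = v_{2}  ⇒ sig = (2; 1)
  {0,5}:  v_{0} + v_{5} = v_{7} + v_{10}  ⇒ sig = (2; 1,1)
  {1,7}:  v_{1} + v_{7} = v_{4} + v_{6}  ⇒ sig = (2; 1,1)
  {2,4}:  v_{2} + v_{4} = v_{0} + v_{8}  ⇒ sig = (2; 1,1)
  {3,4}:  v_{3} + v_{4} = v_{9} + v_{10}  ⇒ sig = (2; 1,1)
  {1,8}:  v_{1} + v_{8} = v_{4} + v_{9} + v_{10}  ⇒ sig = (2; 1,1,1)
  {1,5}:  v_{1} + v_{5} = v_{6} + v_{9} + 2·v_{10}  ⇒ sig = (2; 1,1,2)
  {0,1}:  v_{0} + v_{1} = 2·v_{4} + v_{6}  ⇒ sig = (2; 1,2)
  {1,3}:  v_{1} + v_{3} = v_{6} + 2·v_{9} + 2·v_{10}  ⇒ sig = (2; 1,2,2)
  {7,9,10}:  v_{7} + v_{9} + v_{10} = 0  ⇒ sig = (3; —)
  {0,9,10}:  v_{0} + v_{9} + v_{10} = v_{4}  ⇒ sig = (3; 1)
  {2,9,10}:  v_{2} + v_{9} + v_{10} = v_{8}  ⇒ sig = (3; 1)
  {3,7,10}:  v_{3} + v_{7} + v_{10} = v_{5}  ⇒ sig = (3; 1)
  {2,3,10}:  v_{2} + v_{3} + v_{10} = v_{5} + v_{8}  ⇒ sig = (3; 1,1)
  {4,6,9,10}:  v_{4} + v_{6} + v_{9} + v_{10} = v_{1}  ⇒ sig = (4; 1)

so the primitive-relation signature multiset is
[(2; —), (2; —), (2; 1), (2; 1), (2; 1), (2; 1), (2; 1), (2; 1), (2; 1,1), (2; 1,1), (2; 1,1), (2; 1,1), (2; 1,1,1), (2; 1,1,2), (2; 1,2), (2; 1,2,2), (3; —), (3; 1), (3; 1), (3; 1), (3; 1,1), (4; 1)]


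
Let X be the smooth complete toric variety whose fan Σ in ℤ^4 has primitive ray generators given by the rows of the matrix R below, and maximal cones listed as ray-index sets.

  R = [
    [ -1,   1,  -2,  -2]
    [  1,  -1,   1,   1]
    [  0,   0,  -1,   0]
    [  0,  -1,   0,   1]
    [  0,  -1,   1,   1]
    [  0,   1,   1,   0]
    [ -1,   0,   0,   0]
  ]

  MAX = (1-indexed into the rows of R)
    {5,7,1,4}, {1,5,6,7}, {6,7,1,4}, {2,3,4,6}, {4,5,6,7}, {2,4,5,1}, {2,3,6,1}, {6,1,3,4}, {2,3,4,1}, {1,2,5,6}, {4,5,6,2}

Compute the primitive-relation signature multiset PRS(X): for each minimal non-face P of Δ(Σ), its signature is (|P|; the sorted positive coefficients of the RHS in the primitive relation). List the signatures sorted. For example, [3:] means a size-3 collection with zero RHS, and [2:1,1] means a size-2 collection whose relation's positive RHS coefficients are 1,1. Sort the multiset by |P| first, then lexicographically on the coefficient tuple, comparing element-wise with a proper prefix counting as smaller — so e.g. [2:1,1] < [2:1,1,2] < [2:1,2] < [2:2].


Σ has 5 primitive collections:

  {2,7}:  v_{2} + v_{7} = v_{5}  so sig = [2:1]
  {3,5}:  v_{3} + v_{5} = v_{4}  so sig = [2:1]
  {3,7}:  v_{3} + v_{7} = v_{1} + 2·v_{4} + v_{6}  so sig = [2:1,1,2]
  {1,2,4,6}:  v_{1} + v_{2} + v_{4} + v_{6} = 0  so sig = [4:]
  {1,4,5,6}:  v_{1} + v_{4} + v_{5} + v_{6} = v_{7}  so sig = [4:1]

Hence PRS(X_Σ) =
    [2:1]
    [2:1]
    [2:1,1,2]
    [4:]
    [4:1]


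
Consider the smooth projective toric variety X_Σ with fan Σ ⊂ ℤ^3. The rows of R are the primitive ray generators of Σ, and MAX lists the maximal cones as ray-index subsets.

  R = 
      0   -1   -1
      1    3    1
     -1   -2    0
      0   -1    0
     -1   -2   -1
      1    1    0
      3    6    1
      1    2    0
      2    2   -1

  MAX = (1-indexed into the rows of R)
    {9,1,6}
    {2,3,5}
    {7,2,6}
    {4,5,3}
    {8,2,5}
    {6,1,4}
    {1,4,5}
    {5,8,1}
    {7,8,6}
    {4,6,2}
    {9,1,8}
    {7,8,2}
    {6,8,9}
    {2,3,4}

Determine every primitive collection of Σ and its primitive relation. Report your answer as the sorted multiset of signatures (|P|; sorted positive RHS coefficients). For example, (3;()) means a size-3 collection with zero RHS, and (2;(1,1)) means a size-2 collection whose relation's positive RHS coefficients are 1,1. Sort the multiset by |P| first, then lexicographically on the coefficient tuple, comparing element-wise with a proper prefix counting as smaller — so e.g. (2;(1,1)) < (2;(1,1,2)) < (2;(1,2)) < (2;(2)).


|primitive collections| = 18. Relations:

  P={3,8}:  v_{3} + v_{8} = 0  ⇒ sig = (2;())
  P={1,2}:  v_{1} + v_{2} = v_{8}  ⇒ sig = (2;(1))
  P={3,6}:  v_{3} + v_{6} = v_{4}  ⇒ sig = (2;(1))
  P={4,8}:  v_{4} + v_{8} = v_{6}  ⇒ sig = (2;(1))
  P={5,6}:  v_{5} + v_{6} = v_{1}  ⇒ sig = (2;(1))
  P={1,3}:  v_{1} + v_{3} = v_{4} + v_{5}  ⇒ sig = (2;(1,1))
  P={3,7}:  v_{3} + v_{7} = v_{2} + v_{6}  ⇒ sig = (2;(1,1))
  P={3,9}:  v_{3} + v_{9} = v_{1} + v_{6}  ⇒ sig = (2;(1,1))
  P={1,7}:  v_{1} + v_{7} = v_{6} + 2·v_{8}  ⇒ sig = (2;(1,2))
  P={2,9}:  v_{2} + v_{9} = v_{6} + 2·v_{8}  ⇒ sig = (2;(1,2))
  P={4,7}:  v_{4} + v_{7} = v_{2} + 2·v_{6}  ⇒ sig = (2;(1,2))
  P={4,9}:  v_{4} + v_{9} = v_{1} + 2·v_{6}  ⇒ sig = (2;(1,2))
  P={5,9}:  v_{5} + v_{9} = 2·v_{1} + v_{8}  ⇒ sig = (2;(1,2))
  P={5,7}:  v_{5} + v_{7} = 2·v_{8}  ⇒ sig = (2;(2))
  P={7,9}:  v_{7} + v_{9} = 2·v_{6} + 3·v_{8}  ⇒ sig = (2;(2,3))
  P={2,4,5}:  v_{2} + v_{4} + v_{5} = 0  ⇒ sig = (3;())
  P={1,6,8}:  v_{1} + v_{6} + v_{8} = v_{9}  ⇒ sig = (3;(1))
  P={2,6,8}:  v_{2} + v_{6} + v_{8} = v_{7}  ⇒ sig = (3;(1))

so the primitive-relation signature multiset is
[(2;()), (2;(1)), (2;(1)), (2;(1)), (2;(1)), (2;(1,1)), (2;(1,1)), (2;(1,1)), (2;(1,2)), (2;(1,2)), (2;(1,2)), (2;(1,2)), (2;(1,2)), (2;(2)), (2;(2,3)), (3;()), (3;(1)), (3;(1))]


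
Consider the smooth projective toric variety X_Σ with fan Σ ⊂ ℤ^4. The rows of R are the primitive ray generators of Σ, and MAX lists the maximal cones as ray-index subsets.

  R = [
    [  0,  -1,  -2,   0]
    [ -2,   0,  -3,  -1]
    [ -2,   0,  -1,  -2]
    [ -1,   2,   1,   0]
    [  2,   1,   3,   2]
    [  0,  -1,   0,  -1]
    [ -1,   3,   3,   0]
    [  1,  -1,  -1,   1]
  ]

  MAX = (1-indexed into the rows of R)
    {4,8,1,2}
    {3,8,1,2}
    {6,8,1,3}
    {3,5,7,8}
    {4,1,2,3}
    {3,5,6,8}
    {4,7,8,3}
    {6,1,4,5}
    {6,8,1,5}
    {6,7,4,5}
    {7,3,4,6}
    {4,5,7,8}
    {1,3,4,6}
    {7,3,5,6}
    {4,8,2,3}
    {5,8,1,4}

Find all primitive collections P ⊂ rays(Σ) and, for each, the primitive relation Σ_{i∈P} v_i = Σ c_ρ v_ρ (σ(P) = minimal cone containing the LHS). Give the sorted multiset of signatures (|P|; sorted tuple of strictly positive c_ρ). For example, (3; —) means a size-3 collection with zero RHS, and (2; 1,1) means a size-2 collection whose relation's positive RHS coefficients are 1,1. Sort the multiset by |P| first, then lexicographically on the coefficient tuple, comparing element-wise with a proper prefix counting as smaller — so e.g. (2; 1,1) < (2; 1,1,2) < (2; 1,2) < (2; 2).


9 minimal non-faces of Δ(Σ) (on 8 rays):

  {1,7}:  v_{1} + v_{7} = v_{4}  ⟹  sig = (2; 1)
  {2,5}:  v_{2} + v_{5} = v_{4} + v_{8}  ⟹  sig = (2; 1,1)
  {2,6}:  v_{2} + v_{6} = v_{1} + v_{3}  ⟹  sig = (2; 1,1)
  {2,7}:  v_{2} + v_{7} = v_{3} + 2·v_{4} + v_{8}  ⟹  sig = (2; 1,1,2)
  {1,3,5}:  v_{1} + v_{3} + v_{5} = 0  ⟹  sig = (3; —)
  {4,6,8}:  v_{4} + v_{6} + v_{8} = 0  ⟹  sig = (3; —)
  {3,4,5}:  v_{3} + v_{4} + v_{5} = v_{7}  ⟹  sig = (3; 1)
  {6,7,8}:  v_{6} + v_{7} + v_{8} = v_{3} + v_{5}  ⟹  sig = (3; 1,1)
  {1,3,4,8}:  v_{1} + v_{3} + v_{4} + v_{8} = v_{2}  ⟹  sig = (4; 1)

Hence PRS(X_Σ) =
    |P|=2: 4 collections, coeffs (1), (1,1), (1,1), (1,1,2)
    |P|=3: 4 collections, coeffs (), (), (1), (1,1)
    |P|=4: 1 collection, coeffs (1)


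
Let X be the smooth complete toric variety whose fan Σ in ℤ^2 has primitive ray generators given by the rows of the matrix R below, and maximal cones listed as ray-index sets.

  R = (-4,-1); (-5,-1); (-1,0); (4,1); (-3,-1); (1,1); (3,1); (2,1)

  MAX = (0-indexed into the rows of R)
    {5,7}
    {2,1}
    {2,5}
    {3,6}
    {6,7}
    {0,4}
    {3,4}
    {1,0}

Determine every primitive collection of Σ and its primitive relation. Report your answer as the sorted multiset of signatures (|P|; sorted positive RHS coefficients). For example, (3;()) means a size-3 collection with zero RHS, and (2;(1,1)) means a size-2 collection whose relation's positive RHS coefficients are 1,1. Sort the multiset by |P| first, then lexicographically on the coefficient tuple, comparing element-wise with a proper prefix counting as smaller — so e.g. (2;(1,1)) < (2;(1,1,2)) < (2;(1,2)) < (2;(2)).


20 minimal non-faces of Δ(Σ) (on 8 rays):

  P={0,3}:  v_{0} + v_{3} = 0  →  sig = (2;())
  P={4,6}:  v_{4} + v_{6} = 0  →  sig = (2;())
  P={0,2}:  v_{0} + v_{2} = v_{1}  →  sig = (2;(1))
  P={0,6}:  v_{0} + v_{6} = v_{2}  →  sig = (2;(1))
  P={1,3}:  v_{1} + v_{3} = v_{2}  →  sig = (2;(1))
  P={2,3}:  v_{2} + v_{3} = v_{6}  →  sig = (2;(1))
  P={2,4}:  v_{2} + v_{4} = v_{0}  →  sig = (2;(1))
  P={2,6}:  v_{2} + v_{6} = v_{7}  →  sig = (2;(1))
  P={2,7}:  v_{2} + v_{7} = v_{5}  →  sig = (2;(1))
  P={4,7}:  v_{4} + v_{7} = v_{2}  →  sig = (2;(1))
  P={3,5}:  v_{3} + v_{5} = v_{6} + v_{7}  →  sig = (2;(1,1))
  P={0,7}:  v_{0} + v_{7} = 2·v_{2}  →  sig = (2;(2))
  P={1,4}:  v_{1} + v_{4} = 2·v_{0}  →  sig = (2;(2))
  P={1,6}:  v_{1} + v_{6} = 2·v_{2}  →  sig = (2;(2))
  P={3,7}:  v_{3} + v_{7} = 2·v_{6}  →  sig = (2;(2))
  P={4,5}:  v_{4} + v_{5} = 2·v_{2}  →  sig = (2;(2))
  P={5,6}:  v_{5} + v_{6} = 2·v_{7}  →  sig = (2;(2))
  P={0,5}:  v_{0} + v_{5} = 3·v_{2}  →  sig = (2;(3))
  P={1,7}:  v_{1} + v_{7} = 3·v_{2}  →  sig = (2;(3))
  P={1,5}:  v_{1} + v_{5} = 4·v_{2}  →  sig = (2;(4))

Hence PRS(X_Σ) =
[(2;()), (2;()), (2;(1)), (2;(1)), (2;(1)), (2;(1)), (2;(1)), (2;(1)), (2;(1)), (2;(1)), (2;(1,1)), (2;(2)), (2;(2)), (2;(2)), (2;(2)), (2;(2)), (2;(2)), (2;(3)), (2;(3)), (2;(4))]


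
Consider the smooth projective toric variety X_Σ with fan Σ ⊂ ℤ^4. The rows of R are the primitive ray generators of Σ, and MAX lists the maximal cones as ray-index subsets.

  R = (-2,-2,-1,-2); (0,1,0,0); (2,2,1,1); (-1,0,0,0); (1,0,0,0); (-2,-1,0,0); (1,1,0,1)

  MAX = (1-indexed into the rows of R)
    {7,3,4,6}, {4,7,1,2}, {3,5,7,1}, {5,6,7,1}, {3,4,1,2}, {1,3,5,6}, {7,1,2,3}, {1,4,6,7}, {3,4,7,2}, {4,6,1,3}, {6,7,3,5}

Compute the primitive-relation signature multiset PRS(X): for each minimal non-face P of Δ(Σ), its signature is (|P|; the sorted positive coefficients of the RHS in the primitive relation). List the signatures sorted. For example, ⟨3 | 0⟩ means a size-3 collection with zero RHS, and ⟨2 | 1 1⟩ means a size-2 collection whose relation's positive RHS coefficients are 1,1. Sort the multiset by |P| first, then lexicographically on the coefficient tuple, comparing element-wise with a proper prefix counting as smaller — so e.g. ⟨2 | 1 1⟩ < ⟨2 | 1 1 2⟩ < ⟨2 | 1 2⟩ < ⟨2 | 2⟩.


Δ(Σ) — 7 vertices, 5 min non-faces:

  P = {4,5}:  v_{4} + v_{5} = 0  so sig = ⟨2 | 0⟩
  P = {2,5}:  v_{2} + v_{5} = v_{1} + v_{3} + v_{7}  so sig = ⟨2 | 1 1 1⟩
  P = {2,6}:  v_{2} + v_{6} = 2·v_{4}  so sig = ⟨2 | 2⟩
  P = {1,3,4,7}:  v_{1} + v_{3} + v_{4} + v_{7} = v_{2}  so sig = ⟨4 | 1⟩
  P = {1,3,6,7}:  v_{1} + v_{3} + v_{6} + v_{7} = v_{4}  so sig = ⟨4 | 1⟩

Signatures (|P|; sorted positive RHS coefficients), sorted:
    ⟨2 | 0⟩
    ⟨2 | 1 1 1⟩
    ⟨2 | 2⟩
    ⟨4 | 1⟩
    ⟨4 | 1⟩


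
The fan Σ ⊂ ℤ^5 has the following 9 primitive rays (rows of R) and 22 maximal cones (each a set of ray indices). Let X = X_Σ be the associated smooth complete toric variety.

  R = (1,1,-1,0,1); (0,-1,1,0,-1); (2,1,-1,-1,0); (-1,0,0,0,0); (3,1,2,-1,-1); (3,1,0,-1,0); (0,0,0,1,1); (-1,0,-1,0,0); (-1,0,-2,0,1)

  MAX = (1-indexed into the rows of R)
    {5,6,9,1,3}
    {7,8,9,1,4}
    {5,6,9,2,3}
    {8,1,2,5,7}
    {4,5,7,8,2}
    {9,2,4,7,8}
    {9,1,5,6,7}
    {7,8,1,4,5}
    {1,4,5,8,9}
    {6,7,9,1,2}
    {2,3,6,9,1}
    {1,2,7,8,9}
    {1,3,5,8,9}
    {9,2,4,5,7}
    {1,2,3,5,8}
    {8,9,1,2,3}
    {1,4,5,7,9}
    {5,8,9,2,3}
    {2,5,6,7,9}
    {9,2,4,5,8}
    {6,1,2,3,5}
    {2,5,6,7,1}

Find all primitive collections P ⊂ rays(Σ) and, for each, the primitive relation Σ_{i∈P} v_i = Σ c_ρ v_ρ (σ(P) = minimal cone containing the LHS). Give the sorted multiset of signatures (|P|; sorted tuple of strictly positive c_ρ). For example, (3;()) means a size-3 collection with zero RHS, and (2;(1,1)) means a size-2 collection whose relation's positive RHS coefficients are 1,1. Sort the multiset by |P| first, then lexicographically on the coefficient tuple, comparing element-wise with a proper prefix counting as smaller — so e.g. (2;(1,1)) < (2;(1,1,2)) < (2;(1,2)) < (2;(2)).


Primitive collections (7):

  • {6,8}:  v_{6} + v_{8} = v_{3} — sig = (2;(1))
  • {4,6}:  v_{4} + v_{6} = v_{5} + v_{9} — sig = (2;(1,1))
  • {3,4}:  v_{3} + v_{4} = v_{5} + v_{8} + v_{9} — sig = (2;(1,1,1))
  • {3,7}:  v_{3} + v_{7} = 2·v_{1} + v_{2} — sig = (2;(1,2))
  • {1,2,4}:  v_{1} + v_{2} + v_{4} = 0 — sig = (3;())
  • {1,2,5,9}:  v_{1} + v_{2} + v_{5} + v_{9} = v_{6} — sig = (4;(1))
  • {5,7,8,9}:  v_{5} + v_{7} + v_{8} + v_{9} = v_{1} — sig = (4;(1))

Signatures (|P|; sorted positive RHS coefficients), sorted:
    (2;(1))
    (2;(1,1))
    (2;(1,1,1))
    (2;(1,2))
    (3;())
    (4;(1))
    (4;(1))


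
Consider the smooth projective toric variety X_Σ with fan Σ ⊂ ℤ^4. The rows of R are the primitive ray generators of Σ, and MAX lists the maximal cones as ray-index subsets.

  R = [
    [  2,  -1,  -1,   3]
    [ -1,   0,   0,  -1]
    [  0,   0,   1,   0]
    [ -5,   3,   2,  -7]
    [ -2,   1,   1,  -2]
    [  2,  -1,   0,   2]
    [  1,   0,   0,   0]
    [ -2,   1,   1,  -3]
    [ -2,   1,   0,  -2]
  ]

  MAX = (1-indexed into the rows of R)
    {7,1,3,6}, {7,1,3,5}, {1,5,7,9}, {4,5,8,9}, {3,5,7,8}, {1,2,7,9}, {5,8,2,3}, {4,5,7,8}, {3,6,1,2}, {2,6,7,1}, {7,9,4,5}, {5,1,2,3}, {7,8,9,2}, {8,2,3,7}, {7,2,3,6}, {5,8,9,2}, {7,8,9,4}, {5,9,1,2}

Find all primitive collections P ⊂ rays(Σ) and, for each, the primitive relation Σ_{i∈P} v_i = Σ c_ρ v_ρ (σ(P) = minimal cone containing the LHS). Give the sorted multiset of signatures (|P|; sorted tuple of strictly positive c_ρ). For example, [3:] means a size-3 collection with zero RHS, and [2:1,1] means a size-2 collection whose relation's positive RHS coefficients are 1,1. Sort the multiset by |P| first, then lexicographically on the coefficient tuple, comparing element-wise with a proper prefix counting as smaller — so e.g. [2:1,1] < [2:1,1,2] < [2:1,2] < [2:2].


Primitive collections (12):

  • {1,8}:  v_{1} + v_{8} = 0  →  sig = [2:]
  • {6,9}:  v_{6} + v_{9} = 0  →  sig = [2:]
  • {3,9}:  v_{3} + v_{9} = v_{5}  →  sig = [2:1]
  • {5,6}:  v_{5} + v_{6} = v_{3}  →  sig = [2:1]
  • {1,4}:  v_{1} + v_{4} = v_{5} + v_{7} + v_{9}  →  sig = [2:1,1,1]
  • {4,6}:  v_{4} + v_{6} = v_{5} + v_{7} + v_{8}  →  sig = [2:1,1,1]
  • {6,8}:  v_{6} + v_{8} = v_{2} + v_{3} + v_{7}  →  sig = [2:1,1,1]
  • {3,4}:  v_{3} + v_{4} = 2·v_{5} + v_{7} + v_{8}  →  sig = [2:1,1,2]
  • {2,4}:  v_{2} + v_{4} = 2·v_{8} + v_{9}  →  sig = [2:1,2]
  • {2,5,7}:  v_{2} + v_{5} + v_{7} = v_{8}  →  sig = [3:1]
  • {1,2,3,7}:  v_{1} + v_{2} + v_{3} + v_{7} = v_{6}  →  sig = [4:1]
  • {5,7,8,9}:  v_{5} + v_{7} + v_{8} + v_{9} = v_{4}  →  sig = [4:1]

Signatures (|P|; sorted positive RHS coefficients), sorted:
{ [2:] ×2,  [2:1] ×2,  [2:1,1,1] ×3,  [2:1,1,2],  [2:1,2],  [3:1],  [4:1] ×2 }


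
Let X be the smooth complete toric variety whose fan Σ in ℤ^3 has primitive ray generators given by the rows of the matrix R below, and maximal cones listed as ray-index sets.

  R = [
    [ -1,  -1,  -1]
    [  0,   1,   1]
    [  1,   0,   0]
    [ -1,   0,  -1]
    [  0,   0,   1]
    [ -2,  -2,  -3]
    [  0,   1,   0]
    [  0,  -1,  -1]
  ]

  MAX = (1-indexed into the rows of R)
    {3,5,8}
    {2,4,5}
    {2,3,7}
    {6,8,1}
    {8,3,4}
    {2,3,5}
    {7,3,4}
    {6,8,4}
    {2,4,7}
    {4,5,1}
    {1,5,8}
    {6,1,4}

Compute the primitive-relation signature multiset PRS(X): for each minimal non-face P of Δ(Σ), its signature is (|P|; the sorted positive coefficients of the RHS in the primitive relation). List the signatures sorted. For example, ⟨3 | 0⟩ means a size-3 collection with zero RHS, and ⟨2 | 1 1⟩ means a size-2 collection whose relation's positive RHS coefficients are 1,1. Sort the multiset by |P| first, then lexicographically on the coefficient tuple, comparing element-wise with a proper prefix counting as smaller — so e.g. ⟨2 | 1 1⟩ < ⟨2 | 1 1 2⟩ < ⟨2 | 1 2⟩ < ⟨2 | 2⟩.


14 collections generate NE(X_Σ); each relation:

  • {2,8}:  v_{2} + v_{8} = 0 — sig = ⟨2 | 0⟩
  • {1,3}:  v_{1} + v_{3} = v_{8} — sig = ⟨2 | 1⟩
  • {1,7}:  v_{1} + v_{7} = v_{4} — sig = ⟨2 | 1⟩
  • {5,7}:  v_{5} + v_{7} = v_{2} — sig = ⟨2 | 1⟩
  • {1,2}:  v_{1} + v_{2} = v_{4} + v_{5} — sig = ⟨2 | 1 1⟩
  • {2,6}:  v_{2} + v_{6} = v_{1} + v_{4} — sig = ⟨2 | 1 1⟩
  • {7,8}:  v_{7} + v_{8} = v_{3} + v_{4} — sig = ⟨2 | 1 1⟩
  • {3,6}:  v_{3} + v_{6} = v_{4} + 2·v_{8} — sig = ⟨2 | 1 2⟩
  • {6,7}:  v_{6} + v_{7} = 2·v_{4} + v_{8} — sig = ⟨2 | 1 2⟩
  • {5,6}:  v_{5} + v_{6} = 2·v_{1} — sig = ⟨2 | 2⟩
  • {3,4,5}:  v_{3} + v_{4} + v_{5} = 0 — sig = ⟨3 | 0⟩
  • {1,4,8}:  v_{1} + v_{4} + v_{8} = v_{6} — sig = ⟨3 | 1⟩
  • {2,3,4}:  v_{2} + v_{3} + v_{4} = v_{7} — sig = ⟨3 | 1⟩
  • {4,5,8}:  v_{4} + v_{5} + v_{8} = v_{1} — sig = ⟨3 | 1⟩

so the primitive-relation signature multiset is
    ⟨2 | 0⟩
    ⟨2 | 1⟩
    ⟨2 | 1⟩
    ⟨2 | 1⟩
    ⟨2 | 1 1⟩
    ⟨2 | 1 1⟩
    ⟨2 | 1 1⟩
    ⟨2 | 1 2⟩
    ⟨2 | 1 2⟩
    ⟨2 | 2⟩
    ⟨3 | 0⟩
    ⟨3 | 1⟩
    ⟨3 | 1⟩
    ⟨3 | 1⟩


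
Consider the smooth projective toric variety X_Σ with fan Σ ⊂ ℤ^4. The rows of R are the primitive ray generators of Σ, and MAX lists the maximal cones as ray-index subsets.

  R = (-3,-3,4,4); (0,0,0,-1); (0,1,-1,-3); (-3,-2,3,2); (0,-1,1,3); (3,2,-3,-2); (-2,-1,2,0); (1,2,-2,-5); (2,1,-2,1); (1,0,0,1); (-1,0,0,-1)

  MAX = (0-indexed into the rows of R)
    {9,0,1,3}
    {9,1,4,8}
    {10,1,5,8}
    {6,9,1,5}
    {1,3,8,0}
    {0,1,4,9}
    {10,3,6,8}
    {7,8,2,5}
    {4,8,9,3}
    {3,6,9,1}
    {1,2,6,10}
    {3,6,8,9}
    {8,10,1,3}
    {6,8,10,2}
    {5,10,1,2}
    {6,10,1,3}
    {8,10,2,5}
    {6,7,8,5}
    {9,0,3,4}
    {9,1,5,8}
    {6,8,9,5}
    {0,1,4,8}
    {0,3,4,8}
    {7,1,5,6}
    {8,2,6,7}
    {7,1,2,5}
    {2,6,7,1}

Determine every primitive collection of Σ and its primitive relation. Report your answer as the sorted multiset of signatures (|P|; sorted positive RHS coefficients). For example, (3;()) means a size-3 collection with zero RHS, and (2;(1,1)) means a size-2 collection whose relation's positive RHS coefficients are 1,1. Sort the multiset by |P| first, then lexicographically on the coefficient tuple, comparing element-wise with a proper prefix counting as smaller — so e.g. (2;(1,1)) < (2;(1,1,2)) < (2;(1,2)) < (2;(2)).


Σ has 25 primitive collections:

  P={2,4}:  v_{2} + v_{4} = 0  ⟹  sig = (2;())
  P={3,5}:  v_{3} + v_{5} = 0  ⟹  sig = (2;())
  P={9,10}:  v_{9} + v_{10} = 0  ⟹  sig = (2;())
  P={0,2}:  v_{0} + v_{2} = v_{1} + v_{3}  ⟹  sig = (2;(1,1))
  P={0,5}:  v_{0} + v_{5} = v_{1} + v_{4}  ⟹  sig = (2;(1,1))
  P={0,7}:  v_{0} + v_{7} = v_{1} + v_{6}  ⟹  sig = (2;(1,1))
  P={2,3}:  v_{2} + v_{3} = v_{6} + v_{10}  ⟹  sig = (2;(1,1))
  P={2,9}:  v_{2} + v_{9} = v_{5} + v_{6}  ⟹  sig = (2;(1,1))
  P={3,7}:  v_{3} + v_{7} = v_{2} + v_{6}  ⟹  sig = (2;(1,1))
  P={4,6}:  v_{4} + v_{6} = v_{3} + v_{9}  ⟹  sig = (2;(1,1))
  P={4,7}:  v_{4} + v_{7} = v_{5} + v_{6}  ⟹  sig = (2;(1,1))
  P={4,5}:  v_{4} + v_{5} = v_{1} + v_{8} + v_{9}  ⟹  sig = (2;(1,1,1))
  P={4,10}:  v_{4} + v_{10} = v_{1} + v_{3} + v_{8}  ⟹  sig = (2;(1,1,1))
  P={0,6}:  v_{0} + v_{6} = v_{1} + 2·v_{3} + v_{9}  ⟹  sig = (2;(1,1,2))
  P={0,10}:  v_{0} + v_{10} = 2·v_{1} + 2·v_{3} + v_{8}  ⟹  sig = (2;(1,2,2))
  P={7,10}:  v_{7} + v_{10} = 2·v_{2}  ⟹  sig = (2;(2))
  P={7,9}:  v_{7} + v_{9} = 2·v_{5} + 2·v_{6}  ⟹  sig = (2;(2,2))
  P={1,6,8}:  v_{1} + v_{6} + v_{8} = 0  ⟹  sig = (3;())
  P={1,3,4}:  v_{1} + v_{3} + v_{4} = v_{0}  ⟹  sig = (3;(1))
  P={2,5,6}:  v_{2} + v_{5} + v_{6} = v_{7}  ⟹  sig = (3;(1))
  P={5,6,10}:  v_{5} + v_{6} + v_{10} = v_{2}  ⟹  sig = (3;(1))
  P={1,2,8}:  v_{1} + v_{2} + v_{8} = v_{5} + v_{10}  ⟹  sig = (3;(1,1))
  P={1,7,8}:  v_{1} + v_{7} + v_{8} = v_{2} + v_{5}  ⟹  sig = (3;(1,1))
  P={0,8,9}:  v_{0} + v_{8} + v_{9} = 2·v_{4}  ⟹  sig = (3;(2))
  P={1,3,8,9}:  v_{1} + v_{3} + v_{8} + v_{9} = v_{4}  ⟹  sig = (4;(1))

Signatures (|P|; sorted positive RHS coefficients), sorted:
    |P|=2: 17 collections, coeffs (), (), (), (1,1), (1,1), (1,1), (1,1), (1,1), (1,1), (1,1), (1,1), (1,1,1), (1,1,1), (1,1,2), (1,2,2), (2), (2,2)
    |P|=3: 7 collections, coeffs (), (1), (1), (1), (1,1), (1,1), (2)
    |P|=4: 1 collection, coeffs (1)
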